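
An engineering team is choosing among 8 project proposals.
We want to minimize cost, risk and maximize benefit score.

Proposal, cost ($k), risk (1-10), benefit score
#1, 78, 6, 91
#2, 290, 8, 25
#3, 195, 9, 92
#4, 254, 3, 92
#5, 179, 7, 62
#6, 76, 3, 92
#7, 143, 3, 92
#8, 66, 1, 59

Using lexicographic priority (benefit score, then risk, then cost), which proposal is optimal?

First maximize benefit score: best is 92, kept {#3, #4, #6, #7}.
Then minimize risk: best is 3, kept {#4, #6, #7}.
Then minimize cost: best is 76, kept {#6}.

#6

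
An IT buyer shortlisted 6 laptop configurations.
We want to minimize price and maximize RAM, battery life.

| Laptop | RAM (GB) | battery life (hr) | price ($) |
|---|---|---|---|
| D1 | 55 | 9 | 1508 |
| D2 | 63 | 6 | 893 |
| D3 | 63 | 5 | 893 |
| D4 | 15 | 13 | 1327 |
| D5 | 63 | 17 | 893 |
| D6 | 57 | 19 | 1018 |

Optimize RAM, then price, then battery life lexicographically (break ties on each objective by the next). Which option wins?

First maximize RAM: best is 63, kept {D2, D3, D5}.
Then minimize price: best is 893, kept {D2, D3, D5}.
Then maximize battery life: best is 17, kept {D5}.

D5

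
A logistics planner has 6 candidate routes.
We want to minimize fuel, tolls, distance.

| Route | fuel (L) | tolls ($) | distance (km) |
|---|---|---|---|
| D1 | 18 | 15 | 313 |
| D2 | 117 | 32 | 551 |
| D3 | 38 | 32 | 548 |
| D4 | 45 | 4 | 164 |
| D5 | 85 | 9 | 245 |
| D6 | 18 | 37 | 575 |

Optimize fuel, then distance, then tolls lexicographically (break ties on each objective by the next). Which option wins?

First minimize fuel: best is 18, kept {D1, D6}.
Then minimize distance: best is 313, kept {D1}.

D1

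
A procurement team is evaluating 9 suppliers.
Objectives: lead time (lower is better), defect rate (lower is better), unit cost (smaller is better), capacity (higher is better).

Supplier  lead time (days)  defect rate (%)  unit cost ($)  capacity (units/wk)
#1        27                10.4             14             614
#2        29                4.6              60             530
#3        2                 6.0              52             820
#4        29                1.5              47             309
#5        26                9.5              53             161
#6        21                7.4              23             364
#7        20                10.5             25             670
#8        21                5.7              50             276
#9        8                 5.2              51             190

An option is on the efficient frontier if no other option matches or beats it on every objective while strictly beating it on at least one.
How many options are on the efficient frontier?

#1: not dominated (best unit cost).
#2: not dominated.
#3: not dominated (best lead time).
#4: not dominated (best defect rate).
#5: dominated by #3 (lead time 2≤26, defect rate 6.0≤9.5, unit cost 52≤53, capacity 820≥161).
#6: not dominated.
#7: not dominated.
#8: not dominated.
#9: not dominated.
Pareto-optimal: #1, #2, #3, #4, #6, #7, #8, #9 → 8.

8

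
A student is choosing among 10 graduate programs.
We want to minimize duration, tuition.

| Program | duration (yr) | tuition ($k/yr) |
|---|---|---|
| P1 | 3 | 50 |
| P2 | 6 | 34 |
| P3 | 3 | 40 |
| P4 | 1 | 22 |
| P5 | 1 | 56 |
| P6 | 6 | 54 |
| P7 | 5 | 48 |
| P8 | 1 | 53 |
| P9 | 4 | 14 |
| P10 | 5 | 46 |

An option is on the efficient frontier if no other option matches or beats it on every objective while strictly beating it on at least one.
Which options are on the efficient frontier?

P4, P9

P1: dominated by P3 (duration 3≤3, tuition 40≤50).
P2: dominated by P4 (duration 1≤6, tuition 22≤34).
P3: dominated by P4 (duration 1≤3, tuition 22≤40).
P4: not dominated.
P5: dominated by P4 (duration 1≤1, tuition 22≤56).
P6: dominated by P1 (duration 3≤6, tuition 50≤54).
P7: dominated by P3 (duration 3≤5, tuition 40≤48).
P8: dominated by P4 (duration 1≤1, tuition 22≤53).
P9: not dominated (best tuition).
P10: dominated by P3 (duration 3≤5, tuition 40≤46).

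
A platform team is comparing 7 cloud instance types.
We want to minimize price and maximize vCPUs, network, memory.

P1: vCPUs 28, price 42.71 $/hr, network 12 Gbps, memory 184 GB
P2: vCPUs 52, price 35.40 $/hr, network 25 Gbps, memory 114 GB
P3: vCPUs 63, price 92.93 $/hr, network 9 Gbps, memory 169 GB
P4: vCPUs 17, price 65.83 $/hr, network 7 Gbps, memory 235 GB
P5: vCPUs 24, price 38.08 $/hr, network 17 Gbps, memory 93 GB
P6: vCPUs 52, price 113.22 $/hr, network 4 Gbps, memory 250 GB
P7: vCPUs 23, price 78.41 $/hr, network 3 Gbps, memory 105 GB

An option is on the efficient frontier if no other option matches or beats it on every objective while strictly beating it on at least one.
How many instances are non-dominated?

5

P1: not dominated.
P2: not dominated (best price).
P3: not dominated (best vCPUs).
P4: not dominated.
P5: dominated by P2 (vCPUs 52≥24, price 35.40≤38.08, network 25≥17, memory 114≥93).
P6: not dominated (best memory).
P7: dominated by P1 (vCPUs 28≥23, price 42.71≤78.41, network 12≥3, memory 184≥105).
Pareto-optimal: P1, P2, P3, P4, P6 → 5.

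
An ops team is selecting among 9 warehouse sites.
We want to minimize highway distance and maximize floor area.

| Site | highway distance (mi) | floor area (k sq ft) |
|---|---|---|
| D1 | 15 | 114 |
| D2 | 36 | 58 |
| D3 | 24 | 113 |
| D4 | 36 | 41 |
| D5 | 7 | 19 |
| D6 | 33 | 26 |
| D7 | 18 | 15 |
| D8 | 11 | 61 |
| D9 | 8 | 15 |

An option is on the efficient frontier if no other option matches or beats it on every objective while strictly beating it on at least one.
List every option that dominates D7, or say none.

D1, D5, D8, D9

D1: highway distance 15≤18, floor area 114≥15 — dominates D7.
D5: highway distance 7≤18, floor area 19≥15 — dominates D7.
D8: highway distance 11≤18, floor area 61≥15 — dominates D7.
D9: highway distance 8≤18, floor area 15≥15 — dominates D7.
Others (D2, D3, D4, D6) are each worse than D7 on at least one objective.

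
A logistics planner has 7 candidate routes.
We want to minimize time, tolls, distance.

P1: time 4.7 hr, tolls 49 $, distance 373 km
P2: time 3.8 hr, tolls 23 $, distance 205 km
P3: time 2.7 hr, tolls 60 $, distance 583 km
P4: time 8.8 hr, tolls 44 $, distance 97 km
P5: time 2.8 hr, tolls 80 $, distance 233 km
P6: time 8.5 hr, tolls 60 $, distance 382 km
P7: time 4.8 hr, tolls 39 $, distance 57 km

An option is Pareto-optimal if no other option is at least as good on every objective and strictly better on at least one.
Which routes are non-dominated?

P2, P3, P5, P7

P1: dominated by P2 (time 3.8≤4.7, tolls 23≤49, distance 205≤373).
P2: not dominated (best tolls).
P3: not dominated (best time).
P4: dominated by P7 (time 4.8≤8.8, tolls 39≤44, distance 57≤97).
P5: not dominated.
P6: dominated by P1 (time 4.7≤8.5, tolls 49≤60, distance 373≤382).
P7: not dominated (best distance).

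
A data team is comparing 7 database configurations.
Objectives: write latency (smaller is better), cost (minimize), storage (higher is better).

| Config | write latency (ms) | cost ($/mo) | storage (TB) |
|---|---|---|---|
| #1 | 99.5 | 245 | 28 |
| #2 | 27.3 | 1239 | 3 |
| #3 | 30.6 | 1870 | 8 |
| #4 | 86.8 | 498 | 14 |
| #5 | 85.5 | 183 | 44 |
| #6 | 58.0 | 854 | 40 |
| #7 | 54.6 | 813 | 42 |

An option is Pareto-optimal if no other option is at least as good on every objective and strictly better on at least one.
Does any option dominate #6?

#7 vs #6: write latency 54.6≤58.0, cost 813≤854, storage 42≥40 — #7 is at least as good on every objective and strictly better on at least one, so #7 dominates #6.

Yes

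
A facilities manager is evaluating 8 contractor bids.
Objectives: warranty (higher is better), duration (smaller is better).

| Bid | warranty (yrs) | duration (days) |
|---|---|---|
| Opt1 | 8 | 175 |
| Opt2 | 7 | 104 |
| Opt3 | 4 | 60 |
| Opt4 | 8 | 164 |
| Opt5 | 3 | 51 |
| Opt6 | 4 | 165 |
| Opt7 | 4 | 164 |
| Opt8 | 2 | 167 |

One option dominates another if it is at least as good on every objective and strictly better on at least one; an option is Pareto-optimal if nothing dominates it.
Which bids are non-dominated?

Opt1: dominated by Opt4 (warranty 8≥8, duration 164≤175).
Opt2: not dominated.
Opt3: not dominated.
Opt4: not dominated.
Opt5: not dominated (best duration).
Opt6: dominated by Opt2 (warranty 7≥4, duration 104≤165).
Opt7: dominated by Opt2 (warranty 7≥4, duration 104≤164).
Opt8: dominated by Opt2 (warranty 7≥2, duration 104≤167).

Opt2, Opt3, Opt4, Opt5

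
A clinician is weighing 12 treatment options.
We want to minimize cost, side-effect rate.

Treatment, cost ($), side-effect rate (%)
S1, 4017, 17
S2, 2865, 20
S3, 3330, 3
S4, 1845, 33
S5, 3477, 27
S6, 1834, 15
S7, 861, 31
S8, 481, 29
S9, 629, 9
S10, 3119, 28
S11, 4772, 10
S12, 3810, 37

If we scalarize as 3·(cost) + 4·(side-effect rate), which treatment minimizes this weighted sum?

S1: 3·4017 + 4·17 = 12119
S2: 3·2865 + 4·20 = 8675
S3: 3·3330 + 4·3 = 10002
S4: 3·1845 + 4·33 = 5667
S5: 3·3477 + 4·27 = 10539
S6: 3·1834 + 4·15 = 5562
S7: 3·861 + 4·31 = 2707
S8: 3·481 + 4·29 = 1559
S9: 3·629 + 4·9 = 1923
S10: 3·3119 + 4·28 = 9469
S11: 3·4772 + 4·10 = 14356
S12: 3·3810 + 4·37 = 11578
Lowest: S8 at 1559.

S8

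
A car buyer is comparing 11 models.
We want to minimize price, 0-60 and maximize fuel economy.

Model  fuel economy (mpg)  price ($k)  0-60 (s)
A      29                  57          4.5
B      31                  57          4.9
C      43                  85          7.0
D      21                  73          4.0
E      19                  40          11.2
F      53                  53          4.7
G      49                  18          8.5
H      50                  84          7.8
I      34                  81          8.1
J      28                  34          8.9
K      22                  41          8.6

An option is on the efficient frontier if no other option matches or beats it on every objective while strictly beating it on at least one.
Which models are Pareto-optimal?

A, D, F, G

A: not dominated.
B: dominated by F (fuel economy 53≥31, price 53≤57, 0-60 4.7≤4.9).
C: dominated by F (fuel economy 53≥43, price 53≤85, 0-60 4.7≤7.0).
D: not dominated (best 0-60).
E: dominated by G (fuel economy 49≥19, price 18≤40, 0-60 8.5≤11.2).
F: not dominated (best fuel economy).
G: not dominated (best price).
H: dominated by F (fuel economy 53≥50, price 53≤84, 0-60 4.7≤7.8).
I: dominated by F (fuel economy 53≥34, price 53≤81, 0-60 4.7≤8.1).
J: dominated by G (fuel economy 49≥28, price 18≤34, 0-60 8.5≤8.9).
K: dominated by G (fuel economy 49≥22, price 18≤41, 0-60 8.5≤8.6).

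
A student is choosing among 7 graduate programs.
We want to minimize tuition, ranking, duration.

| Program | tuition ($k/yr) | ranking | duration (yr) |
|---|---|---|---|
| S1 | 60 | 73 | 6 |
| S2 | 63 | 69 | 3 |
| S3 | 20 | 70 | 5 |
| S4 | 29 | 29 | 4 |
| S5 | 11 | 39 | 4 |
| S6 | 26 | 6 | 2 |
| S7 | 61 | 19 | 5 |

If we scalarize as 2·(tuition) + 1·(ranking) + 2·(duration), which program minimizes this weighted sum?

S6

S1: 2·60 + 1·73 + 2·6 = 205
S2: 2·63 + 1·69 + 2·3 = 201
S3: 2·20 + 1·70 + 2·5 = 120
S4: 2·29 + 1·29 + 2·4 = 95
S5: 2·11 + 1·39 + 2·4 = 69
S6: 2·26 + 1·6 + 2·2 = 62
S7: 2·61 + 1·19 + 2·5 = 151
Lowest: S6 at 62.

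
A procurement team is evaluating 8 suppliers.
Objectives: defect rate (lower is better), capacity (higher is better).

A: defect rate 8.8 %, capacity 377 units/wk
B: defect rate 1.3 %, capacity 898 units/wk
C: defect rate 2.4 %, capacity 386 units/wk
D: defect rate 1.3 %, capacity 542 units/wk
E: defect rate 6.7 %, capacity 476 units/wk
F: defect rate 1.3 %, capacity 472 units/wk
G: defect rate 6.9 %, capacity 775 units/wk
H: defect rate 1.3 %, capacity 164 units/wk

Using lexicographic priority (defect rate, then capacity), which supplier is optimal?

B

First minimize defect rate: best is 1.3, kept {B, D, F, H}.
Then maximize capacity: best is 898, kept {B}.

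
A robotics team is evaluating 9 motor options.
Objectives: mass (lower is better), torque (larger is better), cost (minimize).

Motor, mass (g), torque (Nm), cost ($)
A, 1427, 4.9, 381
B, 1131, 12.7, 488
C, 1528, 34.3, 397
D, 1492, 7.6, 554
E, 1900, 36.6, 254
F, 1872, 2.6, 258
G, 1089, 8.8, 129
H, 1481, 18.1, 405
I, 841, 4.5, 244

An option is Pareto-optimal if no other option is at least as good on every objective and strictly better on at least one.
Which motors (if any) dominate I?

A: worse on mass (1427 vs 841).
B: worse on mass (1131 vs 841).
C: worse on mass (1528 vs 841).
D: worse on mass (1492 vs 841).
E: worse on mass (1900 vs 841).
F: worse on mass (1872 vs 841).
G: worse on mass (1089 vs 841).
H: worse on mass (1481 vs 841).
No option dominates I.

none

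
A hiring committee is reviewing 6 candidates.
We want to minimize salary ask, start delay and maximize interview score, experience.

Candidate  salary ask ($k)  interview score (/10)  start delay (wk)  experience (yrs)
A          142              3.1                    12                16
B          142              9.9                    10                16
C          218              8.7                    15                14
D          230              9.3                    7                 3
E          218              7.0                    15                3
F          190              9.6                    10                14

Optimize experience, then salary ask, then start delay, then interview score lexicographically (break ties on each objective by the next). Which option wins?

B

First maximize experience: best is 16, kept {A, B}.
Then minimize salary ask: best is 142, kept {A, B}.
Then minimize start delay: best is 10, kept {B}.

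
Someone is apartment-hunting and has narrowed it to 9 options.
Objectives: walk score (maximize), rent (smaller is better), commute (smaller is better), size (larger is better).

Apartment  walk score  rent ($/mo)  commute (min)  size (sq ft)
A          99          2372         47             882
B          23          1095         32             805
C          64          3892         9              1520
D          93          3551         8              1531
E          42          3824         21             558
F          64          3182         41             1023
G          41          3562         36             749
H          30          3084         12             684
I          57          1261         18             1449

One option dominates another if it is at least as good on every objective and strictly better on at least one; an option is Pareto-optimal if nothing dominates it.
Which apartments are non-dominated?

A: not dominated (best walk score).
B: not dominated (best rent).
C: dominated by D (walk score 93≥64, rent 3551≤3892, commute 8≤9, size 1531≥1520).
D: not dominated (best commute).
E: dominated by D (walk score 93≥42, rent 3551≤3824, commute 8≤21, size 1531≥558).
F: not dominated.
G: dominated by D (walk score 93≥41, rent 3551≤3562, commute 8≤36, size 1531≥749).
H: not dominated.
I: not dominated.

A, B, D, F, H, I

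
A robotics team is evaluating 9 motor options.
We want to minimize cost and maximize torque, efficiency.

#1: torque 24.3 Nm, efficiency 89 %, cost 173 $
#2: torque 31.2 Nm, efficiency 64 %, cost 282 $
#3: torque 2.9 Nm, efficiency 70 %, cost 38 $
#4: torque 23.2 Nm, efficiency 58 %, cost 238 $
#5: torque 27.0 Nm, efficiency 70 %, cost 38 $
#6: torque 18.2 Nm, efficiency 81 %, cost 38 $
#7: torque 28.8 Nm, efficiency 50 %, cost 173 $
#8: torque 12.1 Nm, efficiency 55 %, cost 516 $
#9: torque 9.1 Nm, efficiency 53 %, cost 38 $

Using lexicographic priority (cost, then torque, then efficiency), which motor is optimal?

#5

First minimize cost: best is 38, kept {#3, #5, #6, #9}.
Then maximize torque: best is 27.0, kept {#5}.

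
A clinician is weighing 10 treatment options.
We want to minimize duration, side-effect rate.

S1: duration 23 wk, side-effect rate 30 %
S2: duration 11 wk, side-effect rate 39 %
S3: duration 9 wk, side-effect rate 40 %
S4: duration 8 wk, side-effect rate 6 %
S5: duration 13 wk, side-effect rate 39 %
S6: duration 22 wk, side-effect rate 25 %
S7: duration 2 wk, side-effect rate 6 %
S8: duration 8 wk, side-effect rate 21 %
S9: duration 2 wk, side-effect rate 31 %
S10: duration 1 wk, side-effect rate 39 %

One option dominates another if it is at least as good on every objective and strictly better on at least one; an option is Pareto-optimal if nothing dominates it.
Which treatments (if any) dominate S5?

S2, S4, S7, S8, S9, S10

S2: duration 11≤13, side-effect rate 39≤39 — dominates S5.
S4: duration 8≤13, side-effect rate 6≤39 — dominates S5.
S7: duration 2≤13, side-effect rate 6≤39 — dominates S5.
S8: duration 8≤13, side-effect rate 21≤39 — dominates S5.
S9: duration 2≤13, side-effect rate 31≤39 — dominates S5.
S10: duration 1≤13, side-effect rate 39≤39 — dominates S5.
Others (S1, S3, S6) are each worse than S5 on at least one objective.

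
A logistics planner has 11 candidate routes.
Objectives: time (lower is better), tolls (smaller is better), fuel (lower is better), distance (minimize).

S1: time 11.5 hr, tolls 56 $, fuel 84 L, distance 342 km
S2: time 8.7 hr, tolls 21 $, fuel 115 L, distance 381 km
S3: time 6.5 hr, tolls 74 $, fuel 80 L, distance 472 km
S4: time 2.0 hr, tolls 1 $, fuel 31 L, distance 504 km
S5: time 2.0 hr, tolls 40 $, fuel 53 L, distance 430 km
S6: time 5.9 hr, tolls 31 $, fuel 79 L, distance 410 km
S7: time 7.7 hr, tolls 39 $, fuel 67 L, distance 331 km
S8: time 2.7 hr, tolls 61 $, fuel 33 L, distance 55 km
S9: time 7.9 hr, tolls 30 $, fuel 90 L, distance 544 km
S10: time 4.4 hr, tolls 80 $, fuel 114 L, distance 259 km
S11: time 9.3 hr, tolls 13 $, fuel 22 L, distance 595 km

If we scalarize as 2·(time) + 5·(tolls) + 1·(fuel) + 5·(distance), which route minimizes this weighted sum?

S8

S1: 2·11.5 + 5·56 + 1·84 + 5·342 = 2097.0
S2: 2·8.7 + 5·21 + 1·115 + 5·381 = 2142.4
S3: 2·6.5 + 5·74 + 1·80 + 5·472 = 2823.0
S4: 2·2.0 + 5·1 + 1·31 + 5·504 = 2560.0
S5: 2·2.0 + 5·40 + 1·53 + 5·430 = 2407.0
S6: 2·5.9 + 5·31 + 1·79 + 5·410 = 2295.8
S7: 2·7.7 + 5·39 + 1·67 + 5·331 = 1932.4
S8: 2·2.7 + 5·61 + 1·33 + 5·55 = 618.4
S9: 2·7.9 + 5·30 + 1·90 + 5·544 = 2975.8
S10: 2·4.4 + 5·80 + 1·114 + 5·259 = 1817.8
S11: 2·9.3 + 5·13 + 1·22 + 5·595 = 3080.6
Lowest: S8 at 618.4.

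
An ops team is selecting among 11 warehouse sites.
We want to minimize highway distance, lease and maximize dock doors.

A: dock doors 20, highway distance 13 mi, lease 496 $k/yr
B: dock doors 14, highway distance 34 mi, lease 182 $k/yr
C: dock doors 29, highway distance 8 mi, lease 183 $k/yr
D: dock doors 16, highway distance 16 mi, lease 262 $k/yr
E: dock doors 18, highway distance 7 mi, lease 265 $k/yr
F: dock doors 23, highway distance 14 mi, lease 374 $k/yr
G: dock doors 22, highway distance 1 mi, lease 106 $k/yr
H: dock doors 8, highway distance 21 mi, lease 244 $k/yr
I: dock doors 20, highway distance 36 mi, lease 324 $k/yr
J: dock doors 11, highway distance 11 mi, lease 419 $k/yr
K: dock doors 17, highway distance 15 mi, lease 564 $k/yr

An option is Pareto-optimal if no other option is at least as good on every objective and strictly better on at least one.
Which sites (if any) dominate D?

C, G

C: dock doors 29≥16, highway distance 8≤16, lease 183≤262 — dominates D.
G: dock doors 22≥16, highway distance 1≤16, lease 106≤262 — dominates D.
Others (A, B, E, F, H, I, J, K) are each worse than D on at least one objective.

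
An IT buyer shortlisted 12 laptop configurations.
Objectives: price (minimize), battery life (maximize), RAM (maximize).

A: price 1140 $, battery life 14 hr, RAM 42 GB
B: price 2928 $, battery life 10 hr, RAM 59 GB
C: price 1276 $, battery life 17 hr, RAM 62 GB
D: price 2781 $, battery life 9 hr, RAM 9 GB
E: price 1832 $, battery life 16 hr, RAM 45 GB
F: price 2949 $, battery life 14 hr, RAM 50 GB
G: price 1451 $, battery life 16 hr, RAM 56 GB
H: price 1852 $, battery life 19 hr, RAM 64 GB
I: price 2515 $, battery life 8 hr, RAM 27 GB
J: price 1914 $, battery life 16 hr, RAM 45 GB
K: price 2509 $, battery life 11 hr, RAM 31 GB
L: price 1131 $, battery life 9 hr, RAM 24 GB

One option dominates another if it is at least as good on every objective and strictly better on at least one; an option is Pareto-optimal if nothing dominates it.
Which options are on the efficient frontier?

A: not dominated.
B: dominated by C (price 1276≤2928, battery life 17≥10, RAM 62≥59).
C: not dominated.
D: dominated by A (price 1140≤2781, battery life 14≥9, RAM 42≥9).
E: dominated by C (price 1276≤1832, battery life 17≥16, RAM 62≥45).
F: dominated by C (price 1276≤2949, battery life 17≥14, RAM 62≥50).
G: dominated by C (price 1276≤1451, battery life 17≥16, RAM 62≥56).
H: not dominated (best battery life).
I: dominated by A (price 1140≤2515, battery life 14≥8, RAM 42≥27).
J: dominated by C (price 1276≤1914, battery life 17≥16, RAM 62≥45).
K: dominated by A (price 1140≤2509, battery life 14≥11, RAM 42≥31).
L: not dominated (best price).

A, C, H, L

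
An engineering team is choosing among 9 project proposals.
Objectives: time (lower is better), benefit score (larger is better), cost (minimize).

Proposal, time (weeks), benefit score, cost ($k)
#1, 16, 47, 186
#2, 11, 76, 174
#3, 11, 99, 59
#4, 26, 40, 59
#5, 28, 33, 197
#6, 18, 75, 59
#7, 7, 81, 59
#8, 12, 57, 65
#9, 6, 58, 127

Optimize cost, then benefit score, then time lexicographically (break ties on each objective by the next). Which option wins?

#3

First minimize cost: best is 59, kept {#3, #4, #6, #7}.
Then maximize benefit score: best is 99, kept {#3}.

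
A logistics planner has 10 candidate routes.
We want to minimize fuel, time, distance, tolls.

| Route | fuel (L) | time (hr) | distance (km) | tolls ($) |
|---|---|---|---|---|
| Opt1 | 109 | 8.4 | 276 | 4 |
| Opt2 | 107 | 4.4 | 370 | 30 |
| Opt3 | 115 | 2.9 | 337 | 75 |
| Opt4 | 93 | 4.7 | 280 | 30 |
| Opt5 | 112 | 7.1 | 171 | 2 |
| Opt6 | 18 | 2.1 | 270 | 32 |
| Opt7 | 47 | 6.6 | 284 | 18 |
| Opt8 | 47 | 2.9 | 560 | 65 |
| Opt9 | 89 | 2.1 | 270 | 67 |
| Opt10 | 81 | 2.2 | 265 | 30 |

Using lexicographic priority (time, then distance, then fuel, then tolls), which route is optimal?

First minimize time: best is 2.1, kept {Opt6, Opt9}.
Then minimize distance: best is 270, kept {Opt6, Opt9}.
Then minimize fuel: best is 18, kept {Opt6}.

Opt6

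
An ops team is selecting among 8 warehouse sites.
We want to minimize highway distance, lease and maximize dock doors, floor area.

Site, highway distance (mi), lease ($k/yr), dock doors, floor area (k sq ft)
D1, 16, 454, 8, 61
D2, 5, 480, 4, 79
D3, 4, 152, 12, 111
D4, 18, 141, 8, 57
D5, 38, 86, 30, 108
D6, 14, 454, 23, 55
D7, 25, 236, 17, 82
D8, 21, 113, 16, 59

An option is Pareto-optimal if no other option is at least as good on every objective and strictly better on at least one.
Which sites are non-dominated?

D3, D4, D5, D6, D7, D8

D1: dominated by D3 (highway distance 4≤16, lease 152≤454, dock doors 12≥8, floor area 111≥61).
D2: dominated by D3 (highway distance 4≤5, lease 152≤480, dock doors 12≥4, floor area 111≥79).
D3: not dominated (best highway distance).
D4: not dominated.
D5: not dominated (best lease).
D6: not dominated.
D7: not dominated.
D8: not dominated.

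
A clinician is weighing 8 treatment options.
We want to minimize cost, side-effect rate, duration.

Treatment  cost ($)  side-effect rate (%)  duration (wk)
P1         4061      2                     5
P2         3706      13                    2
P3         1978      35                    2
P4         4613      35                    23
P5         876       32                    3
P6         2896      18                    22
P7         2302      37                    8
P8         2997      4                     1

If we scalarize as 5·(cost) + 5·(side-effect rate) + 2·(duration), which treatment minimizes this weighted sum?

P5

P1: 5·4061 + 5·2 + 2·5 = 20325
P2: 5·3706 + 5·13 + 2·2 = 18599
P3: 5·1978 + 5·35 + 2·2 = 10069
P4: 5·4613 + 5·35 + 2·23 = 23286
P5: 5·876 + 5·32 + 2·3 = 4546
P6: 5·2896 + 5·18 + 2·22 = 14614
P7: 5·2302 + 5·37 + 2·8 = 11711
P8: 5·2997 + 5·4 + 2·1 = 15007
Lowest: P5 at 4546.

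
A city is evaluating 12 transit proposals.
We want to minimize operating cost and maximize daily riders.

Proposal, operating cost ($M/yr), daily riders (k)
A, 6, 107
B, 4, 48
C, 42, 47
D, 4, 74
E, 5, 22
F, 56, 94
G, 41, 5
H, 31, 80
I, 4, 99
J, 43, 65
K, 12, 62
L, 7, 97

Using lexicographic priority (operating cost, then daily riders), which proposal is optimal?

First minimize operating cost: best is 4, kept {B, D, I}.
Then maximize daily riders: best is 99, kept {I}.

I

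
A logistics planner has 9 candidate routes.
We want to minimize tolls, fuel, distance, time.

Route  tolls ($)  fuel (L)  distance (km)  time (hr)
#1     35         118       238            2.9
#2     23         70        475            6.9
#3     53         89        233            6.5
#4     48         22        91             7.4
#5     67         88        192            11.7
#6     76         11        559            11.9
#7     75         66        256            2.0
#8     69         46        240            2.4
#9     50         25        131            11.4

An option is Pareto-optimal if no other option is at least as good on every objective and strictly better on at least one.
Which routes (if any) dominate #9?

#4

#4: tolls 48≤50, fuel 22≤25, distance 91≤131, time 7.4≤11.4 — dominates #9.
Others (#1, #2, #3, #5, #6, #7, #8) are each worse than #9 on at least one objective.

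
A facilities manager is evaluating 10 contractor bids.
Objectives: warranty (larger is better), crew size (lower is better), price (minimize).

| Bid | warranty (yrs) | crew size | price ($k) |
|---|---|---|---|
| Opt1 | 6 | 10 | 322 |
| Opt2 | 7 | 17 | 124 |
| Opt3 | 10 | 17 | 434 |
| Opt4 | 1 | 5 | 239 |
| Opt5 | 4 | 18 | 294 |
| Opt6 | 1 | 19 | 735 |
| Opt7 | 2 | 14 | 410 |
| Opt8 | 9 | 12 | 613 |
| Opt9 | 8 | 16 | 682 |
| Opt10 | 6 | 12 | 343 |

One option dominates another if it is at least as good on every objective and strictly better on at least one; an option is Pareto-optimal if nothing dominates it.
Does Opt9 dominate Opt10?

No

Opt9 vs Opt10: Opt9 is worse on crew size (16 vs 12), so it does not dominate Opt10.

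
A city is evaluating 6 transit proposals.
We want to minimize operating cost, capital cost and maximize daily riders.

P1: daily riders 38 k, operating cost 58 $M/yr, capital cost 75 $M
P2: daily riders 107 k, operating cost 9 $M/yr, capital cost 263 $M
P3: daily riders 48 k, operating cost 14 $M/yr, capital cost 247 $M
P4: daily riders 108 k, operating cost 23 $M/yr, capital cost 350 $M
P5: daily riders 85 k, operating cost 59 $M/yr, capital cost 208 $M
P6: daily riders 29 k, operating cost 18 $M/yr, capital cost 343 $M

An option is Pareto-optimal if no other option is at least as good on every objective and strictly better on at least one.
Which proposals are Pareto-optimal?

P1, P2, P3, P4, P5

P1: not dominated (best capital cost).
P2: not dominated (best operating cost).
P3: not dominated.
P4: not dominated (best daily riders).
P5: not dominated.
P6: dominated by P2 (daily riders 107≥29, operating cost 9≤18, capital cost 263≤343).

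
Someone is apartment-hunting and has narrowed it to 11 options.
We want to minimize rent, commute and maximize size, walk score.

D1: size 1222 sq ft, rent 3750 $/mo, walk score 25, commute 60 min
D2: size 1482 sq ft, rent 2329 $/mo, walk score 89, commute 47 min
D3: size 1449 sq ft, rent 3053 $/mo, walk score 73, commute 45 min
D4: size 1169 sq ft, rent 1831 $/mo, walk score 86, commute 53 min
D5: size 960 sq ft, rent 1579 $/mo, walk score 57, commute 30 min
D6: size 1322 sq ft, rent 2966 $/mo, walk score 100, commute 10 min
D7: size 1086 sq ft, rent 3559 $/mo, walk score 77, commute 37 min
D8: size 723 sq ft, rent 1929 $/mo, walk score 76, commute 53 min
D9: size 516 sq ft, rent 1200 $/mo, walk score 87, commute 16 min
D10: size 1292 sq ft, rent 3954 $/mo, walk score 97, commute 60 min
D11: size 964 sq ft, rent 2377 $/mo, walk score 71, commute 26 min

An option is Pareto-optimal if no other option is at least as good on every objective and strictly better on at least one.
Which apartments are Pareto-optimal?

D1: dominated by D2 (size 1482≥1222, rent 2329≤3750, walk score 89≥25, commute 47≤60).
D2: not dominated (best size).
D3: not dominated.
D4: not dominated.
D5: not dominated.
D6: not dominated (best walk score).
D7: dominated by D6 (size 1322≥1086, rent 2966≤3559, walk score 100≥77, commute 10≤37).
D8: dominated by D4 (size 1169≥723, rent 1831≤1929, walk score 86≥76, commute 53≤53).
D9: not dominated (best rent).
D10: dominated by D6 (size 1322≥1292, rent 2966≤3954, walk score 100≥97, commute 10≤60).
D11: not dominated.

D2, D3, D4, D5, D6, D9, D11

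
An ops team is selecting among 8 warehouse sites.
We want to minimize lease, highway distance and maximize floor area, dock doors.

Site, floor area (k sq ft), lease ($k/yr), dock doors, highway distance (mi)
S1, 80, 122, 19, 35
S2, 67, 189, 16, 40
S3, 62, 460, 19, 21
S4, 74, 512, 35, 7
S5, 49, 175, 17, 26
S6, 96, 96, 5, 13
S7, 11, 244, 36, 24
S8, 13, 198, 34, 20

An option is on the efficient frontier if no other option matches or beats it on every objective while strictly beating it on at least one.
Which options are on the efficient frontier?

S1: not dominated.
S2: dominated by S1 (floor area 80≥67, lease 122≤189, dock doors 19≥16, highway distance 35≤40).
S3: not dominated.
S4: not dominated (best highway distance).
S5: not dominated.
S6: not dominated (best floor area).
S7: not dominated (best dock doors).
S8: not dominated.

S1, S3, S4, S5, S6, S7, S8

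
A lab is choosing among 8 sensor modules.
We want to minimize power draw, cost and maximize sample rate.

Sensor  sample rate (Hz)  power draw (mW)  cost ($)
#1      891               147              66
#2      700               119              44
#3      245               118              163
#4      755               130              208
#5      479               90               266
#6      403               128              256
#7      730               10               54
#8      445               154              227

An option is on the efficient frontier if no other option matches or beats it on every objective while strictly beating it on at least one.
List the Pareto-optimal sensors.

#1, #2, #4, #7

#1: not dominated (best sample rate).
#2: not dominated (best cost).
#3: dominated by #7 (sample rate 730≥245, power draw 10≤118, cost 54≤163).
#4: not dominated.
#5: dominated by #7 (sample rate 730≥479, power draw 10≤90, cost 54≤266).
#6: dominated by #2 (sample rate 700≥403, power draw 119≤128, cost 44≤256).
#7: not dominated (best power draw).
#8: dominated by #1 (sample rate 891≥445, power draw 147≤154, cost 66≤227).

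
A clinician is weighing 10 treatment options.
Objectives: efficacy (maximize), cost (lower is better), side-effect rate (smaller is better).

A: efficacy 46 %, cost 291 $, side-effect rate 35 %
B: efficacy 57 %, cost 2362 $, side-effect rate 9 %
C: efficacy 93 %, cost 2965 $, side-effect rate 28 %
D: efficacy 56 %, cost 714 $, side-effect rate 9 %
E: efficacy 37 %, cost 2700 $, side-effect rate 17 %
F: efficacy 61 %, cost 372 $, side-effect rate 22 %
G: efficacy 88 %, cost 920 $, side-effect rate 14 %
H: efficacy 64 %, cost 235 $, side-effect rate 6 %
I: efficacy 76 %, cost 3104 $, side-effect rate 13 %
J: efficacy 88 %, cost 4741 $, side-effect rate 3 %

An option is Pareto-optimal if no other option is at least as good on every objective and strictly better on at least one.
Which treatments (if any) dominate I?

none

A: worse on efficacy (46 vs 76).
B: worse on efficacy (57 vs 76).
C: worse on side-effect rate (28 vs 13).
D: worse on efficacy (56 vs 76).
E: worse on efficacy (37 vs 76).
F: worse on efficacy (61 vs 76).
G: worse on side-effect rate (14 vs 13).
H: worse on efficacy (64 vs 76).
J: worse on cost (4741 vs 3104).
No option dominates I.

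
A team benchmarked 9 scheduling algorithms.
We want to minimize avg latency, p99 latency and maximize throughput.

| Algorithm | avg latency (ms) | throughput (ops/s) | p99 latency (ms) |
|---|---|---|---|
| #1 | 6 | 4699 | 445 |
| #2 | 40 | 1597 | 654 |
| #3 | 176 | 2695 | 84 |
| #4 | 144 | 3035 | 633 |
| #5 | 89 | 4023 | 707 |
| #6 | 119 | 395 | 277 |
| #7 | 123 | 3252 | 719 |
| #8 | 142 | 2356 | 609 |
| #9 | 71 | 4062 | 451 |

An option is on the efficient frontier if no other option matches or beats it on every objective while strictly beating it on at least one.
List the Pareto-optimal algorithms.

#1: not dominated (best avg latency).
#2: dominated by #1 (avg latency 6≤40, throughput 4699≥1597, p99 latency 445≤654).
#3: not dominated (best p99 latency).
#4: dominated by #1 (avg latency 6≤144, throughput 4699≥3035, p99 latency 445≤633).
#5: dominated by #1 (avg latency 6≤89, throughput 4699≥4023, p99 latency 445≤707).
#6: not dominated.
#7: dominated by #1 (avg latency 6≤123, throughput 4699≥3252, p99 latency 445≤719).
#8: dominated by #1 (avg latency 6≤142, throughput 4699≥2356, p99 latency 445≤609).
#9: dominated by #1 (avg latency 6≤71, throughput 4699≥4062, p99 latency 445≤451).

#1, #3, #6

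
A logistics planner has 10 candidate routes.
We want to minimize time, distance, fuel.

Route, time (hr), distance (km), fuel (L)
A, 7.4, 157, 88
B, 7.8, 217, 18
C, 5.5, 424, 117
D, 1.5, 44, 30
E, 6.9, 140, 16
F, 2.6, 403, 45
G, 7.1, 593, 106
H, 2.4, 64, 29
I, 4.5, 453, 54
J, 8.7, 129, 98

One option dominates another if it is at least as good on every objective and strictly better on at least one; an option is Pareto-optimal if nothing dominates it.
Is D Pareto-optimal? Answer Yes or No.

Yes

A: worse on time (7.4 vs 1.5).
B: worse on time (7.8 vs 1.5).
C: worse on time (5.5 vs 1.5).
E: worse on time (6.9 vs 1.5).
F: worse on time (2.6 vs 1.5).
G: worse on time (7.1 vs 1.5).
H: worse on time (2.4 vs 1.5).
I: worse on time (4.5 vs 1.5).
J: worse on time (8.7 vs 1.5).
No option is at least as good as D on every objective and strictly better on one.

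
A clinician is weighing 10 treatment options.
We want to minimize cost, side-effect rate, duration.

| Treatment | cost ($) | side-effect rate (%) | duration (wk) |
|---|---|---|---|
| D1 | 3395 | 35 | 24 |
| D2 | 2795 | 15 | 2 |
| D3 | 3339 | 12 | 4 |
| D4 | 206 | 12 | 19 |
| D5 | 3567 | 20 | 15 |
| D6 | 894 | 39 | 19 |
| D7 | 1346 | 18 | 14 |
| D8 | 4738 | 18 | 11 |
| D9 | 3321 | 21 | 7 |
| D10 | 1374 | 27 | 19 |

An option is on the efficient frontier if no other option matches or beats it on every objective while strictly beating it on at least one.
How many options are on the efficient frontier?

D1: dominated by D2 (cost 2795≤3395, side-effect rate 15≤35, duration 2≤24).
D2: not dominated (best duration).
D3: not dominated.
D4: not dominated (best cost).
D5: dominated by D2 (cost 2795≤3567, side-effect rate 15≤20, duration 2≤15).
D6: dominated by D4 (cost 206≤894, side-effect rate 12≤39, duration 19≤19).
D7: not dominated.
D8: dominated by D2 (cost 2795≤4738, side-effect rate 15≤18, duration 2≤11).
D9: dominated by D2 (cost 2795≤3321, side-effect rate 15≤21, duration 2≤7).
D10: dominated by D4 (cost 206≤1374, side-effect rate 12≤27, duration 19≤19).
Pareto-optimal: D2, D3, D4, D7 → 4.

4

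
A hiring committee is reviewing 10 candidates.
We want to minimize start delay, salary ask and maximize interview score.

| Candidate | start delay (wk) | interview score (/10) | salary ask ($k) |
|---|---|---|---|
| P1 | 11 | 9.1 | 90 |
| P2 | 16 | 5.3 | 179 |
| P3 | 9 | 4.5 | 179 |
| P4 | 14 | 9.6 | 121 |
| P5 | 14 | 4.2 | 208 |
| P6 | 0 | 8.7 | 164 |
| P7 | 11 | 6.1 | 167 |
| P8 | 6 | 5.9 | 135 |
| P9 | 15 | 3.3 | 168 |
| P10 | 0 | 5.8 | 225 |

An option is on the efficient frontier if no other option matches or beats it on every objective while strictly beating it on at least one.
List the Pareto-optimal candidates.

P1, P4, P6, P8

P1: not dominated (best salary ask).
P2: dominated by P1 (start delay 11≤16, interview score 9.1≥5.3, salary ask 90≤179).
P3: dominated by P6 (start delay 0≤9, interview score 8.7≥4.5, salary ask 164≤179).
P4: not dominated (best interview score).
P5: dominated by P1 (start delay 11≤14, interview score 9.1≥4.2, salary ask 90≤208).
P6: not dominated.
P7: dominated by P1 (start delay 11≤11, interview score 9.1≥6.1, salary ask 90≤167).
P8: not dominated.
P9: dominated by P1 (start delay 11≤15, interview score 9.1≥3.3, salary ask 90≤168).
P10: dominated by P6 (start delay 0≤0, interview score 8.7≥5.8, salary ask 164≤225).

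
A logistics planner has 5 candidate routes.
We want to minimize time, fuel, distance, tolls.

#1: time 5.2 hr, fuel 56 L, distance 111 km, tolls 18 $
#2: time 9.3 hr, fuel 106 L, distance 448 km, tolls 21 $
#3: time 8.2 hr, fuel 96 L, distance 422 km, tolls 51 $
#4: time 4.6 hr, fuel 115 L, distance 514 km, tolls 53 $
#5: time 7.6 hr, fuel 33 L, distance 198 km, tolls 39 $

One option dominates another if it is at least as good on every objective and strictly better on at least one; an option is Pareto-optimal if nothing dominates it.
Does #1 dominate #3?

Yes

#1 vs #3: time 5.2≤8.2, fuel 56≤96, distance 111≤422, tolls 18≤51 — #1 is at least as good on every objective with at least one strict improvement.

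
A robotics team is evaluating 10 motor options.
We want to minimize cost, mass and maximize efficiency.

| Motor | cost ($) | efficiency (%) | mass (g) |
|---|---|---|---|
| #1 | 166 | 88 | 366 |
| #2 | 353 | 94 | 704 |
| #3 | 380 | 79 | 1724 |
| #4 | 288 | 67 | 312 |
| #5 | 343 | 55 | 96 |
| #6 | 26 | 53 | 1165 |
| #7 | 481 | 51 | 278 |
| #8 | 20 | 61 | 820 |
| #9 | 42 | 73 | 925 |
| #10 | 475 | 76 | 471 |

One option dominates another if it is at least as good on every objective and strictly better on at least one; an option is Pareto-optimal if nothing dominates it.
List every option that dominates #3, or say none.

#1: cost 166≤380, efficiency 88≥79, mass 366≤1724 — dominates #3.
#2: cost 353≤380, efficiency 94≥79, mass 704≤1724 — dominates #3.
Others (#4, #5, #6, #7, #8, #9, #10) are each worse than #3 on at least one objective.

#1, #2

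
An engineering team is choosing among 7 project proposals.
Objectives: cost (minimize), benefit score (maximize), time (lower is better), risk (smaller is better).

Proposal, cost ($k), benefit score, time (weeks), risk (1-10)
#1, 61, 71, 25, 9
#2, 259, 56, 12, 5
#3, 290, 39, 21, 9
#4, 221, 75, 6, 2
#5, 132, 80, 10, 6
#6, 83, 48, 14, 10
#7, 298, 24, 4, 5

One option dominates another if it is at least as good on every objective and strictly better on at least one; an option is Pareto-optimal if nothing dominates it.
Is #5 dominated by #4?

No

#4 vs #5: #4 is worse on cost (221 vs 132), so it does not dominate #5.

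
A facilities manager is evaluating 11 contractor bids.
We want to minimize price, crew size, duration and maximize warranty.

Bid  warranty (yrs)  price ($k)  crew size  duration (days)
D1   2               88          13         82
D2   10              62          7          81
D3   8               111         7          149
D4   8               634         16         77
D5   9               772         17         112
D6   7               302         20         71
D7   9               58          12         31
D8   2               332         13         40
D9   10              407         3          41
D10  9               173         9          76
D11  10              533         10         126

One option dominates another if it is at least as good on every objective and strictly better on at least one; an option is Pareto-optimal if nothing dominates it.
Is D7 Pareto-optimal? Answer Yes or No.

Yes

D1: worse on warranty (2 vs 9).
D2: worse on price (62 vs 58).
D3: worse on warranty (8 vs 9).
D4: worse on warranty (8 vs 9).
D5: worse on price (772 vs 58).
D6: worse on warranty (7 vs 9).
D8: worse on warranty (2 vs 9).
D9: worse on price (407 vs 58).
D10: worse on price (173 vs 58).
D11: worse on price (533 vs 58).
No option is at least as good as D7 on every objective and strictly better on one.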